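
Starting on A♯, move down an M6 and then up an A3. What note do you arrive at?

E##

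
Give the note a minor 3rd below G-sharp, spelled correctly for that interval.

E#

A third below G lands on the letter E.
A minor third spans 3 semitones, so G# moves to pitch class 5. On the letter E that is E#.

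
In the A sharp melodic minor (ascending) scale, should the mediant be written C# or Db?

C#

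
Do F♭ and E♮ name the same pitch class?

Fb is pitch class 4; E is pitch class 4.
All spellings map to pitch class 4, so they are enharmonically equivalent.

Yes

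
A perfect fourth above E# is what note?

E up a perfect fourth is A, so the target letter is A.
From E#, a perfect fourth is 5 semitones up: A#.

A#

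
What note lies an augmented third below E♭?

E down a major third is C, so the target letter is C.
From Eb, an augmented third is 5 semitones down: Cbb.

Cbb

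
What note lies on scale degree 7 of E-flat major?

Degree 7 takes the letter 6 steps above E, which is D.
In major, degree 7 sits 11 semitones above the tonic. Eb + 11 semitones is pitch class 2, spelled on D as D.

D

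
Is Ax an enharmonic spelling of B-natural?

Yes

A## = pitch class 11 and B = pitch class 11 — the same pitch class, so they are enharmonic equivalents.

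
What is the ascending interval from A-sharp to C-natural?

Counting letters A–B–C gives a third.
A#→C = 2 semitones, 2 narrower than the major third (4), so diminished.

diminished third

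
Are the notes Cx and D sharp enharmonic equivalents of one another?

No

C## is pitch class 2; D# is pitch class 3.
The pitch classes differ (2 vs. 3), so they are not enharmonic equivalents.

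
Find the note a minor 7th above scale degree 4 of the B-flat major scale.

Db

Scale degree 4 of Bb major is Eb.
A minor seventh (10 semitones) above Eb lands on the letter D, giving Db.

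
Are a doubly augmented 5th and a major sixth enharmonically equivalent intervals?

A doubly augmented fifth spans 9 semitones; a major sixth spans 9.
They are enharmonically equivalent.

Yes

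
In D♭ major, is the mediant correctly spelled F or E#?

Each scale degree takes a distinct letter name. Degree 3 of a scale on D must use the letter F.
F and E# are enharmonically the same pitch, but only F uses the letter F, so it is the correct spelling here.

F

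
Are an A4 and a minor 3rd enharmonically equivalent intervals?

No

An augmented fourth spans 6 semitones; a minor third spans 3.
The spans differ, so they are not enharmonic equivalents.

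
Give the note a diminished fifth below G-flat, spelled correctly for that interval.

C

A fifth below G lands on the letter C.
A diminished fifth spans 6 semitones, so Gb moves to pitch class 0. On the letter C that is C.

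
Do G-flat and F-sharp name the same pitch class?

Yes

Gb is pitch class 6; F# is pitch class 6.
All spellings map to pitch class 6, so they are enharmonically equivalent.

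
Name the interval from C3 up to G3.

perfect fifth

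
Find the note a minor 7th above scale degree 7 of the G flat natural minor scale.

Ebb

Scale degree 7 of Gb natural minor is Fb.
A minor seventh (10 semitones) above Fb lands on the letter E, giving Ebb.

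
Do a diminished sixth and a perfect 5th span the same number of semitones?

A diminished sixth spans 7 semitones; a perfect fifth spans 7.
They are enharmonically equivalent.

Yes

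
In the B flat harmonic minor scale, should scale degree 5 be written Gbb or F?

Each scale degree takes a distinct letter name. Degree 5 of a scale on B must use the letter F.
F and Gbb are enharmonically the same pitch, but only F uses the letter F, so it is the correct spelling here.

F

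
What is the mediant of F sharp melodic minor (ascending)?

A

Degree 3 takes the letter 2 steps above F, which is A.
In melodic minor (ascending), degree 3 sits 3 semitones above the tonic. F# + 3 semitones is pitch class 9, spelled on A as A.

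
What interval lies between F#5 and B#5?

augmented fourth

The letter names run F→B, a span of 3 letter steps, so the interval is some kind of fourth.
F# to B# is 6 semitones. A perfect fourth is 5, so 6 makes it augmented.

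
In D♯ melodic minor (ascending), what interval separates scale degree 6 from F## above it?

Scale degree 6 of D# melodic minor (ascending) is B#.
B# up to F##: letters B→F make it a fifth; 7 semitones makes it perfect.

perfect fifth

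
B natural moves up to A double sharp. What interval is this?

augmented seventh

Counting letters B–C–D–E–F–G–A gives a seventh.
B→A## = 12 semitones, 1 wider than the major seventh (11), so augmented.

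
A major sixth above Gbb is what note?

A sixth above G lands on the letter E.
A major sixth spans 9 semitones, so Gbb moves to pitch class 2. On the letter E that is Ebb.

Ebb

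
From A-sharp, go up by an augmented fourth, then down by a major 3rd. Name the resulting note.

B#

An augmented fourth up from A# is D## (letter D, 6 semitones up).
A major third down from D## is B# (letter B, 4 semitones down).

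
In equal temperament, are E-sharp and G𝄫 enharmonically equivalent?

Yes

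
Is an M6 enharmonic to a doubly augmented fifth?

Yes

A major sixth spans 9 semitones; a doubly augmented fifth spans 9.
They are enharmonically equivalent.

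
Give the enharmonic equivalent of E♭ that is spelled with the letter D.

D#

Eb is pitch class 3. The letter D alone is pitch class 2.
To reach pitch class 3 from D requires an offset of +1 semitone, i.e. sharp: D#.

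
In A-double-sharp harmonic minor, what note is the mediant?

C##

Degree 3 takes the letter 2 steps above A, which is C.
In harmonic minor, degree 3 sits 3 semitones above the tonic. A## + 3 semitones is pitch class 2, spelled on C as C##.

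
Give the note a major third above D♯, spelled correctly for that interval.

F##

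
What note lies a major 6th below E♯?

G#

E down a major sixth is G, so the target letter is G.
From E#, a major sixth is 9 semitones down: G#.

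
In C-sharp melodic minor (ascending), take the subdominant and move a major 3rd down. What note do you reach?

The subdominant of C# melodic minor (ascending) is F#.
A major third (4 semitones) below F# lands on the letter D, giving D.

D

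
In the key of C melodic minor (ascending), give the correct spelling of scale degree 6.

A

Degree 6 takes the letter 5 steps above C, which is A.
In melodic minor (ascending), degree 6 sits 9 semitones above the tonic. C + 9 semitones is pitch class 9, spelled on A as A.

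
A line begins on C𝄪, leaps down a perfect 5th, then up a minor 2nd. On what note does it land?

A perfect fifth down from C## is F## (letter F, 7 semitones down).
A minor second up from F## is G# (letter G, 1 semitone up).

G#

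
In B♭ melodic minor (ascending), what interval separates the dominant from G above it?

major second

The dominant of Bb melodic minor (ascending) is F.
F up to G: letters F→G make it a second; 2 semitones makes it major.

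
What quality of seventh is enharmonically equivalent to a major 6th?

A major sixth spans 9 semitones.
A seventh spanning 9 semitones is diminished (the major seventh is 11).

diminished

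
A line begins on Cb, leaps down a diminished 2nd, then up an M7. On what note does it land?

A#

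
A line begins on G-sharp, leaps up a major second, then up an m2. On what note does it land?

A major second up from G# is A# (letter A, 2 semitones up).
A minor second up from A# is B (letter B, 1 semitone up).

B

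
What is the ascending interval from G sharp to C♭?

Counting letters G–A–B–C gives a fourth.
G#→Cb = 3 semitones, 2 narrower than the perfect fourth (5), so doubly diminished.

doubly diminished fourth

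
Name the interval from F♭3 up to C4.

The letter names run F→C, a span of 4 letter steps, so the interval is some kind of fifth.
Fb to C is 8 semitones. A perfect fifth is 7, so 8 makes it augmented.

augmented fifth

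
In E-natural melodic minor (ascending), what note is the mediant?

G

The E melodic minor (ascending) scale runs E F# G A B C# D#.
Degree 3 is G.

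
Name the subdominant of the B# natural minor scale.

E#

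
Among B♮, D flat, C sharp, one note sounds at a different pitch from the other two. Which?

In 12-tone equal temperament, enharmonic equivalents share a pitch class. B is pitch class 11; Db is pitch class 1; C# is pitch class 1.
Db and C# share pitch class 1, while B is pitch class 11.

B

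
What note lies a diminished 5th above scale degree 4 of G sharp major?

G

Scale degree 4 of G# major is C#.
A diminished fifth (6 semitones) above C# lands on the letter G, giving G.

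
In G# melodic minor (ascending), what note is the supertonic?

Degree 2 takes the letter 1 step above G, which is A.
In melodic minor (ascending), degree 2 sits 2 semitones above the tonic. G# + 2 semitones is pitch class 10, spelled on A as A#.

A#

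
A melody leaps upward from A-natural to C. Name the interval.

The letter names run A→C, a span of 2 letter steps, so the interval is some kind of third.
A to C is 3 semitones. A major third is 4, so 3 makes it minor.

minor third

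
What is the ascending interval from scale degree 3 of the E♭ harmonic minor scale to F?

major seventh

Scale degree 3 of Eb harmonic minor is Gb.
Gb up to F: letters G→F make it a seventh; 11 semitones makes it major.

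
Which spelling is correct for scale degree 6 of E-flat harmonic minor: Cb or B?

Cb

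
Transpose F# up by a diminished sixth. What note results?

Db

F up a major sixth is D, so the target letter is D.
From F#, a diminished sixth is 7 semitones up: Db.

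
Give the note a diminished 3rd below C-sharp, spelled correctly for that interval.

A##

C down a major third is Ab, so the target letter is A.
From C#, a diminished third is 2 semitones down: A##.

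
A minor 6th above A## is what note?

A up a major sixth is F#, so the target letter is F.
From A##, a minor sixth is 8 semitones up: F##.

F##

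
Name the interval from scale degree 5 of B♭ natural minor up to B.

augmented fourth

Scale degree 5 of Bb natural minor is F.
F up to B: letters F→B make it a fourth; 6 semitones makes it augmented.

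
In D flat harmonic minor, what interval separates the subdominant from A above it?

augmented second

The subdominant of Db harmonic minor is Gb.
Gb up to A: letters G→A make it a second; 3 semitones makes it augmented.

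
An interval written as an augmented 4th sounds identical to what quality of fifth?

diminished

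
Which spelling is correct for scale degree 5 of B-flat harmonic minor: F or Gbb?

F

Each scale degree takes a distinct letter name. Degree 5 of a scale on B must use the letter F.
F and Gbb are enharmonically the same pitch, but only F uses the letter F, so it is the correct spelling here.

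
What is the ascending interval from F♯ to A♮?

minor third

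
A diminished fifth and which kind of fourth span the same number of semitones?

augmented

A diminished fifth spans 6 semitones.
A fourth spanning 6 semitones is augmented (the perfect fourth is 5).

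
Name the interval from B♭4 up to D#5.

augmented third

The letter names run B→D, a span of 2 letter steps, so the interval is some kind of third.
Bb to D# is 5 semitones. A major third is 4, so 5 makes it augmented.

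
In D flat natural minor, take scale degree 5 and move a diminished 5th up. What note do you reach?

Scale degree 5 of Db natural minor is Ab.
A diminished fifth (6 semitones) above Ab lands on the letter E, giving Ebb.

Ebb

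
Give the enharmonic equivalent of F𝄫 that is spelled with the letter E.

Fbb is pitch class 3. The letter E alone is pitch class 4.
To reach pitch class 3 from E requires an offset of -1 semitone, i.e. flat: Eb.

Eb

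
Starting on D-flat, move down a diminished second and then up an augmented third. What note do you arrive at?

E##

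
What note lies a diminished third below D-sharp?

B##

A third below D lands on the letter B.
A diminished third spans 2 semitones, so D# moves to pitch class 1. On the letter B that is B##.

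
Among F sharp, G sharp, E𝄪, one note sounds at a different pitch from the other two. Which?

In 12-tone equal temperament, enharmonic equivalents share a pitch class. F# is pitch class 6; G# is pitch class 8; E## is pitch class 6.
F# and E## share pitch class 6, while G# is pitch class 8.

G#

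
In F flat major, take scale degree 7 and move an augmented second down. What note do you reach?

Scale degree 7 of Fb major is Eb.
An augmented second (3 semitones) below Eb lands on the letter D, giving Dbb.

Dbb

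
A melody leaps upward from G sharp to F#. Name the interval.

Counting letters G–A–B–C–D–E–F gives a seventh.
G#→F# = 10 semitones, 1 narrower than the major seventh (11), so minor.

minor seventh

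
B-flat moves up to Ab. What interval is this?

The letter names run B→A, a span of 6 letter steps, so the interval is some kind of seventh.
Bb to Ab is 10 semitones. A major seventh is 11, so 10 makes it minor.

minor seventh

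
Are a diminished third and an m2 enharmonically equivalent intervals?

No

A diminished third spans 2 semitones; a minor second spans 1.
The spans differ, so they are not enharmonic equivalents.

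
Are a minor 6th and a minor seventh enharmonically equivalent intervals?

No

A minor sixth spans 8 semitones; a minor seventh spans 10.
The spans differ, so they are not enharmonic equivalents.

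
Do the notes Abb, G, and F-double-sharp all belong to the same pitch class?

Abb is pitch class 7; G is pitch class 7; F## is pitch class 7.
All spellings map to pitch class 7, so they are enharmonically equivalent.

Yes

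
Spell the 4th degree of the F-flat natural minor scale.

Bbb

Degree 4 takes the letter 3 steps above F, which is B.
In natural minor, degree 4 sits 5 semitones above the tonic. Fb + 5 semitones is pitch class 9, spelled on B as Bbb.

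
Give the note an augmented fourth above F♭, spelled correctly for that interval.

F up a perfect fourth is Bb, so the target letter is B.
From Fb, an augmented fourth is 6 semitones up: Bb.

Bb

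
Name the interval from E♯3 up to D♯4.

The letter names run E→D, a span of 6 letter steps, so the interval is some kind of seventh.
E# to D# is 10 semitones. A major seventh is 11, so 10 makes it minor.

minor seventh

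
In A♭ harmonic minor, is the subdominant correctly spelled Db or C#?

Db

Each scale degree takes a distinct letter name. Degree 4 of a scale on A must use the letter D.
Db and C# are enharmonically the same pitch, but only Db uses the letter D, so it is the correct spelling here.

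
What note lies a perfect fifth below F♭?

F down a perfect fifth is Bb, so the target letter is B.
From Fb, a perfect fifth is 7 semitones down: Bbb.

Bbb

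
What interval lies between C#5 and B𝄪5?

augmented seventh

The letter names run C→B, a span of 6 letter steps, so the interval is some kind of seventh.
C# to B## is 12 semitones. A major seventh is 11, so 12 makes it augmented.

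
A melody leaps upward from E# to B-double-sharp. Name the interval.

The letter names run E→B, a span of 4 letter steps, so the interval is some kind of fifth.
E# to B## is 8 semitones. A perfect fifth is 7, so 8 makes it augmented.

augmented fifth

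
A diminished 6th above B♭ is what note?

A sixth above B lands on the letter G.
A diminished sixth spans 7 semitones, so Bb moves to pitch class 5. On the letter G that is Gbb.

Gbb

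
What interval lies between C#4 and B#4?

The letter names run C→B, a span of 6 letter steps, so the interval is some kind of seventh.
C# to B# is 11 semitones. A major seventh is 11, so 11 makes it major.

major seventh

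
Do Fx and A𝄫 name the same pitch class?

F## is pitch class 7; Abb is pitch class 7.
All spellings map to pitch class 7, so they are enharmonically equivalent.

Yes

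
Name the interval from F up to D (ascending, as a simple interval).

major sixth

The letter names run F→D, a span of 5 letter steps, so the interval is some kind of sixth.
F to D is 9 semitones. A major sixth is 9, so 9 makes it major.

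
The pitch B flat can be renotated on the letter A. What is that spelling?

A#

Plain A sits 1 semitone below Bb, so on the letter A the same pitch needs a sharp: A#.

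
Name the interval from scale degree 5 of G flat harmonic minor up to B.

augmented sixth

Scale degree 5 of Gb harmonic minor is Db.
Db up to B: letters D→B make it a sixth; 10 semitones makes it augmented.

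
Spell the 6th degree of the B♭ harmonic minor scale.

Degree 6 takes the letter 5 steps above B, which is G.
In harmonic minor, degree 6 sits 8 semitones above the tonic. Bb + 8 semitones is pitch class 6, spelled on G as Gb.

Gb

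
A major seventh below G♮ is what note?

G down a major seventh is Ab, so the target letter is A.
From G, a major seventh is 11 semitones down: Ab.

Ab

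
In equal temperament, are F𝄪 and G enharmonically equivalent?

Yes

F## is pitch class 7; G is pitch class 7.
All spellings map to pitch class 7, so they are enharmonically equivalent.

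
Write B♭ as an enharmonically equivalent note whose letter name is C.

Bb is pitch class 10. The letter C alone is pitch class 0.
To reach pitch class 10 from C requires an offset of -2 semitones, i.e. double flat: Cbb.

Cbb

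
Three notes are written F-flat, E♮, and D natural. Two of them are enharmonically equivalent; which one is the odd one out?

D

In 12-tone equal temperament, enharmonic equivalents share a pitch class. Fb is pitch class 4; E is pitch class 4; D is pitch class 2.
Fb and E share pitch class 4, while D is pitch class 2.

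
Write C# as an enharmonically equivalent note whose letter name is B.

B##

Plain B sits 2 semitones below C#, so on the letter B the same pitch needs a double sharp: B##.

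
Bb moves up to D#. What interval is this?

augmented third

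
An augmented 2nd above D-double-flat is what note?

Eb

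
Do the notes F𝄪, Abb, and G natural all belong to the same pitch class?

F## = pitch class 7 and Abb = pitch class 7 and G = pitch class 7 — the same pitch class, so they are enharmonic equivalents.

Yes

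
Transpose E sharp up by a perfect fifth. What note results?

E up a perfect fifth is B, so the target letter is B.
From E#, a perfect fifth is 7 semitones up: B#.

B#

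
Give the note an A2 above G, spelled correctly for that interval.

A second above G lands on the letter A.
An augmented second spans 3 semitones, so G moves to pitch class 10. On the letter A that is A#.

A#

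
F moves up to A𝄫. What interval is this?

The letter names run F→A, a span of 2 letter steps, so the interval is some kind of third.
F to Abb is 2 semitones. A major third is 4, so 2 makes it diminished.

diminished third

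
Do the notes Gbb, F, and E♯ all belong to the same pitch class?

Yes

Gbb is pitch class 5; F is pitch class 5; E# is pitch class 5.
All spellings map to pitch class 5, so they are enharmonically equivalent.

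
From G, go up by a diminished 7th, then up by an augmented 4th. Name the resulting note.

A diminished seventh up from G is Fb (letter F, 9 semitones up).
An augmented fourth up from Fb is Bb (letter B, 6 semitones up).

Bb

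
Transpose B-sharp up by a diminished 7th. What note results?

A

A seventh above B lands on the letter A.
A diminished seventh spans 9 semitones, so B# moves to pitch class 9. On the letter A that is A.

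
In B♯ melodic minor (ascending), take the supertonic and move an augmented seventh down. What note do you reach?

The supertonic of B# melodic minor (ascending) is C##.
An augmented seventh (12 semitones) below C## lands on the letter D, giving D.

D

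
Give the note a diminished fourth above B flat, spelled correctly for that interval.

Ebb

B up a perfect fourth is E, so the target letter is E.
From Bb, a diminished fourth is 4 semitones up: Ebb.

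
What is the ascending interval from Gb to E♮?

The letter names run G→E, a span of 5 letter steps, so the interval is some kind of sixth.
Gb to E is 10 semitones. A major sixth is 9, so 10 makes it augmented.

augmented sixth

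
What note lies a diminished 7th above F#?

Eb

F up a major seventh is E, so the target letter is E.
From F#, a diminished seventh is 9 semitones up: Eb.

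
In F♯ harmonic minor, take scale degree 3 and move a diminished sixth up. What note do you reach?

Fb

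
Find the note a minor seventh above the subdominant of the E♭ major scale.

Gb

The subdominant of Eb major is Ab.
A minor seventh (10 semitones) above Ab lands on the letter G, giving Gb.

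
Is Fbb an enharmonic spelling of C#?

No

Two spellings are enharmonically equivalent only if they share a pitch class.
Here Fbb → 3, C# → 1; 1 ≠ 3, so they are not.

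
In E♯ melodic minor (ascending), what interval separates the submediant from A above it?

diminished sixth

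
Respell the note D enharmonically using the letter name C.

Plain C sits 2 semitones below D, so on the letter C the same pitch needs a double sharp: C##.

C##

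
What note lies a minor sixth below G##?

B##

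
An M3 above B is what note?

B up a major third is D#, so the target letter is D.
From B, a major third is 4 semitones up: D#.

D#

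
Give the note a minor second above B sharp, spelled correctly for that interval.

C#

B up a major second is C#, so the target letter is C.
From B#, a minor second is 1 semitone up: C#.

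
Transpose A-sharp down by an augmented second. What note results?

G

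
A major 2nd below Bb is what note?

B down a major second is A, so the target letter is A.
From Bb, a major second is 2 semitones down: Ab.

Ab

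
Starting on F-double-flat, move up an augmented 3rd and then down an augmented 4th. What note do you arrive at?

Ebb

An augmented third up from Fbb is Ab (letter A, 5 semitones up).
An augmented fourth down from Ab is Ebb (letter E, 6 semitones down).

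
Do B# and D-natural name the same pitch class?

No

Two spellings are enharmonically equivalent only if they share a pitch class.
Here B# → 0, D → 2; 0 ≠ 2, so they are not.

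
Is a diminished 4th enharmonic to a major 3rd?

A diminished fourth spans 4 semitones; a major third spans 4.
They are enharmonically equivalent.

Yes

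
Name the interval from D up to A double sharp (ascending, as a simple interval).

doubly augmented fifth

The letter names run D→A, a span of 4 letter steps, so the interval is some kind of fifth.
D to A## is 9 semitones. A perfect fifth is 7, so 9 makes it doubly augmented.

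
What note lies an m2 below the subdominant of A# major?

C##

The subdominant of A# major is D#.
A minor second (1 semitone) below D# lands on the letter C, giving C##.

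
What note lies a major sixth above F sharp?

A sixth above F lands on the letter D.
A major sixth spans 9 semitones, so F# moves to pitch class 3. On the letter D that is D#.

D#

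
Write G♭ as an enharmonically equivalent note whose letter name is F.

F#

Gb is pitch class 6. The letter F alone is pitch class 5.
To reach pitch class 6 from F requires an offset of +1 semitone, i.e. sharp: F#.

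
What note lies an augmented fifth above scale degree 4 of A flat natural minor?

Scale degree 4 of Ab natural minor is Db.
An augmented fifth (8 semitones) above Db lands on the letter A, giving A.

A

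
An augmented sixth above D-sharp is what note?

B##

A sixth above D lands on the letter B.
An augmented sixth spans 10 semitones, so D# moves to pitch class 1. On the letter B that is B##.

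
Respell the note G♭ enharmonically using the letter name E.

Gb is pitch class 6. The letter E alone is pitch class 4.
To reach pitch class 6 from E requires an offset of +2 semitones, i.e. double sharp: E##.

E##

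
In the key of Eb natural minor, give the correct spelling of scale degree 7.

Degree 7 takes the letter 6 steps above E, which is D.
In natural minor, degree 7 sits 10 semitones above the tonic. Eb + 10 semitones is pitch class 1, spelled on D as Db.

Db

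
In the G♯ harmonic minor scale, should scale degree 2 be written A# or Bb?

A#

Each scale degree takes a distinct letter name. Degree 2 of a scale on G must use the letter A.
A# and Bb are enharmonically the same pitch, but only A# uses the letter A, so it is the correct spelling here.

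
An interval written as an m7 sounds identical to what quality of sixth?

augmented

A minor seventh spans 10 semitones.
A sixth spanning 10 semitones is augmented (the major sixth is 9).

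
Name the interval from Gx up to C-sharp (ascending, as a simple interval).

The letter names run G→C, a span of 3 letter steps, so the interval is some kind of fourth.
G## to C# is 4 semitones. A perfect fourth is 5, so 4 makes it diminished.

diminished fourth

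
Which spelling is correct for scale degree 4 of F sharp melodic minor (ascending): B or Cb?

B

Each scale degree takes a distinct letter name. Degree 4 of a scale on F must use the letter B.
B and Cb are enharmonically the same pitch, but only B uses the letter B, so it is the correct spelling here.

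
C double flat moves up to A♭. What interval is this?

augmented sixth

Counting letters C–D–E–F–G–A gives a sixth.
Cbb→Ab = 10 semitones, 1 wider than the major sixth (9), so augmented.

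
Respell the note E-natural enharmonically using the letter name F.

E is pitch class 4. The letter F alone is pitch class 5.
To reach pitch class 4 from F requires an offset of -1 semitone, i.e. flat: Fb.

Fb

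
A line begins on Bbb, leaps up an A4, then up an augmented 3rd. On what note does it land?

An augmented fourth up from Bbb is Eb (letter E, 6 semitones up).
An augmented third up from Eb is G# (letter G, 5 semitones up).

G#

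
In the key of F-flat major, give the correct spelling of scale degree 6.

Degree 6 takes the letter 5 steps above F, which is D.
In major, degree 6 sits 9 semitones above the tonic. Fb + 9 semitones is pitch class 1, spelled on D as Db.

Db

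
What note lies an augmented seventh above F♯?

F up a major seventh is E, so the target letter is E.
From F#, an augmented seventh is 12 semitones up: E##.

E##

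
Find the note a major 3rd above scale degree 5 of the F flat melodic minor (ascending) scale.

Scale degree 5 of Fb melodic minor (ascending) is Cb.
A major third (4 semitones) above Cb lands on the letter E, giving Eb.

Eb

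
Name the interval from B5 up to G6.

minor sixth

The letter names run B→G, a span of 5 letter steps, so the interval is some kind of sixth.
B to G is 8 semitones. A major sixth is 9, so 8 makes it minor.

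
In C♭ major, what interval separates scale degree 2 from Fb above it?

minor third

Scale degree 2 of Cb major is Db.
Db up to Fb: letters D→F make it a third; 3 semitones makes it minor.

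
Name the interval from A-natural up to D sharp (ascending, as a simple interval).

augmented fourth

The letter names run A→D, a span of 3 letter steps, so the interval is some kind of fourth.
A to D# is 6 semitones. A perfect fourth is 5, so 6 makes it augmented.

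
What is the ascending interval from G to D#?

The letter names run G→D, a span of 4 letter steps, so the interval is some kind of fifth.
G to D# is 8 semitones. A perfect fifth is 7, so 8 makes it augmented.

augmented fifth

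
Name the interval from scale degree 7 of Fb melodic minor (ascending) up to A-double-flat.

diminished fourth

Scale degree 7 of Fb melodic minor (ascending) is Eb.
Eb up to Abb: letters E→A make it a fourth; 4 semitones makes it diminished.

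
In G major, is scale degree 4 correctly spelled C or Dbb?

Each scale degree takes a distinct letter name. Degree 4 of a scale on G must use the letter C.
C and Dbb are enharmonically the same pitch, but only C uses the letter C, so it is the correct spelling here.

C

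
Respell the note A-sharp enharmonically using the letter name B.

Bb

Plain B sits 1 semitone above A#, so on the letter B the same pitch needs a flat: Bb.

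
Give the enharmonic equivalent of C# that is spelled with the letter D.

Db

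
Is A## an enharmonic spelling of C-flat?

Yes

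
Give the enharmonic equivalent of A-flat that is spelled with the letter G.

Ab is pitch class 8. The letter G alone is pitch class 7.
To reach pitch class 8 from G requires an offset of +1 semitone, i.e. sharp: G#.

G#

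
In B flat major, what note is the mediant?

D

Degree 3 takes the letter 2 steps above B, which is D.
In major, degree 3 sits 4 semitones above the tonic. Bb + 4 semitones is pitch class 2, spelled on D as D.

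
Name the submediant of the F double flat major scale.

Degree 6 takes the letter 5 steps above F, which is D.
In major, degree 6 sits 9 semitones above the tonic. Fbb + 9 semitones is pitch class 0, spelled on D as Dbb.

Dbb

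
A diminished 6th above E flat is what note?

E up a major sixth is C#, so the target letter is C.
From Eb, a diminished sixth is 7 semitones up: Cbb.

Cbb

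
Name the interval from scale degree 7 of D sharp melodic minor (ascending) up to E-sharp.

Scale degree 7 of D# melodic minor (ascending) is C##.
C## up to E#: letters C→E make it a third; 3 semitones makes it minor.

minor third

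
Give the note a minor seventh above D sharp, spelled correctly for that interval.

C#

A seventh above D lands on the letter C.
A minor seventh spans 10 semitones, so D# moves to pitch class 1. On the letter C that is C#.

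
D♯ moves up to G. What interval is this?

Counting letters D–E–F–G gives a fourth.
D#→G = 4 semitones, 1 narrower than the perfect fourth (5), so diminished.

diminished fourth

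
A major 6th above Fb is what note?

Db

A sixth above F lands on the letter D.
A major sixth spans 9 semitones, so Fb moves to pitch class 1. On the letter D that is Db.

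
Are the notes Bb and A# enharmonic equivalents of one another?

Bb is pitch class 10; A# is pitch class 10.
All spellings map to pitch class 10, so they are enharmonically equivalent.

Yes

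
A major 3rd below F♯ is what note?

F down a major third is Db, so the target letter is D.
From F#, a major third is 4 semitones down: D.

D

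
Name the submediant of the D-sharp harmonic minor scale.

The D# harmonic minor scale runs D# E# F# G# A# B C##.
Degree 6 is B.

B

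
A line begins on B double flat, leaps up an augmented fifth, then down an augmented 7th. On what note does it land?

Gbb

An augmented fifth up from Bbb is F (letter F, 8 semitones up).
An augmented seventh down from F is Gbb (letter G, 12 semitones down).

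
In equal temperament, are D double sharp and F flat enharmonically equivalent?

Yes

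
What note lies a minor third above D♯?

F#

A third above D lands on the letter F.
A minor third spans 3 semitones, so D# moves to pitch class 6. On the letter F that is F#.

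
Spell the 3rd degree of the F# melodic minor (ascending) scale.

Degree 3 takes the letter 2 steps above F, which is A.
In melodic minor (ascending), degree 3 sits 3 semitones above the tonic. F# + 3 semitones is pitch class 9, spelled on A as A.

A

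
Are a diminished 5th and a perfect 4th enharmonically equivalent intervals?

A diminished fifth spans 6 semitones; a perfect fourth spans 5.
The spans differ, so they are not enharmonic equivalents.

No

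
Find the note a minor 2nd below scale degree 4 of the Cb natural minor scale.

Eb

Scale degree 4 of Cb natural minor is Fb.
A minor second (1 semitone) below Fb lands on the letter E, giving Eb.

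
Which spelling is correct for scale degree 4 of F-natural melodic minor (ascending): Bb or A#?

Bb

Each scale degree takes a distinct letter name. Degree 4 of a scale on F must use the letter B.
Bb and A# are enharmonically the same pitch, but only Bb uses the letter B, so it is the correct spelling here.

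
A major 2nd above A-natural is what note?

A up a major second is B, so the target letter is B.
From A, a major second is 2 semitones up: B.

B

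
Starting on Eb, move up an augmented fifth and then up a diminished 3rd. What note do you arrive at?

An augmented fifth up from Eb is B (letter B, 8 semitones up).
A diminished third up from B is Db (letter D, 2 semitones up).

Db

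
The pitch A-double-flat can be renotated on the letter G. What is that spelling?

G

Abb is pitch class 7. The letter G alone is pitch class 7.
Pitch class 7 on G needs no accidental: G.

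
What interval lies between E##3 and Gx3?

minor third

Counting letters E–F–G gives a third.
E##→G## = 3 semitones, 1 narrower than the major third (4), so minor.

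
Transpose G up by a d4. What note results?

Cb

A fourth above G lands on the letter C.
A diminished fourth spans 4 semitones, so G moves to pitch class 11. On the letter C that is Cb.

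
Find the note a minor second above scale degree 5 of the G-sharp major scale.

Scale degree 5 of G# major is D#.
A minor second (1 semitone) above D# lands on the letter E, giving E.

E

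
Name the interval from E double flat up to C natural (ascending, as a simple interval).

Counting letters E–F–G–A–B–C gives a sixth.
Ebb→C = 10 semitones, 1 wider than the major sixth (9), so augmented.

augmented sixth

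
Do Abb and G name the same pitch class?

Abb is pitch class 7; G is pitch class 7.
All spellings map to pitch class 7, so they are enharmonically equivalent.

Yes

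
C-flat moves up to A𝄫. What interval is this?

minor sixth

Counting letters C–D–E–F–G–A gives a sixth.
Cb→Abb = 8 semitones, 1 narrower than the major sixth (9), so minor.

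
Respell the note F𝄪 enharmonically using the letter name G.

F## is pitch class 7. The letter G alone is pitch class 7.
Pitch class 7 on G needs no accidental: G.

G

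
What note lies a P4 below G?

A fourth below G lands on the letter D.
A perfect fourth spans 5 semitones, so G moves to pitch class 2. On the letter D that is D.

D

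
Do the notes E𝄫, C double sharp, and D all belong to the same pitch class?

Ebb is pitch class 2; C## is pitch class 2; D is pitch class 2.
All spellings map to pitch class 2, so they are enharmonically equivalent.

Yes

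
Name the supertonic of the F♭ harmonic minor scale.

Degree 2 takes the letter 1 step above F, which is G.
In harmonic minor, degree 2 sits 2 semitones above the tonic. Fb + 2 semitones is pitch class 6, spelled on G as Gb.

Gb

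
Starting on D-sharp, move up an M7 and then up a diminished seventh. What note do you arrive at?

B

A major seventh up from D# is C## (letter C, 11 semitones up).
A diminished seventh up from C## is B (letter B, 9 semitones up).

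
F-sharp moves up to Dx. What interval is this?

augmented sixth

The letter names run F→D, a span of 5 letter steps, so the interval is some kind of sixth.
F# to D## is 10 semitones. A major sixth is 9, so 10 makes it augmented.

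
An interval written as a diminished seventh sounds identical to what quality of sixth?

A diminished seventh spans 9 semitones.
A sixth spanning 9 semitones is major (the major sixth is 9).

major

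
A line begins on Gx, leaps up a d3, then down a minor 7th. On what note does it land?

C#

A diminished third up from G## is B (letter B, 2 semitones up).
A minor seventh down from B is C# (letter C, 10 semitones down).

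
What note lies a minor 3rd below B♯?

A third below B lands on the letter G.
A minor third spans 3 semitones, so B# moves to pitch class 9. On the letter G that is G##.

G##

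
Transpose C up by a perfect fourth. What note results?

F

C up a perfect fourth is F, so the target letter is F.
From C, a perfect fourth is 5 semitones up: F.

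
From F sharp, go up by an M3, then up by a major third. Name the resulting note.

C##

A major third up from F# is A# (letter A, 4 semitones up).
A major third up from A# is C## (letter C, 4 semitones up).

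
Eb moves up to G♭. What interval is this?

minor third

Counting letters E–F–G gives a third.
Eb→Gb = 3 semitones, 1 narrower than the major third (4), so minor.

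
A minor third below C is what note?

A third below C lands on the letter A.
A minor third spans 3 semitones, so C moves to pitch class 9. On the letter A that is A.

A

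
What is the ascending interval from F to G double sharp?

doubly augmented second

Counting letters F–G gives a second.
F→G## = 4 semitones, 2 wider than the major second (2), so doubly augmented.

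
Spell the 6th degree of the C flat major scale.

Ab

The Cb major scale runs Cb Db Eb Fb Gb Ab Bb.
Degree 6 is Ab.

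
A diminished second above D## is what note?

A second above D lands on the letter E.
A diminished second spans 0 semitones, so D## moves to pitch class 4. On the letter E that is E.

E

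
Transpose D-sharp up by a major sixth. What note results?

B#

D up a major sixth is B, so the target letter is B.
From D#, a major sixth is 9 semitones up: B#.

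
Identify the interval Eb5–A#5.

The letter names run E→A, a span of 3 letter steps, so the interval is some kind of fourth.
Eb to A# is 7 semitones. A perfect fourth is 5, so 7 makes it doubly augmented.

doubly augmented fourth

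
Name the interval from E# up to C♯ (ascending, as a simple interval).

minor sixth

Counting letters E–F–G–A–B–C gives a sixth.
E#→C# = 8 semitones, 1 narrower than the major sixth (9), so minor.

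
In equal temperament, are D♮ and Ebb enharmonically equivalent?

Yes

D is pitch class 2; Ebb is pitch class 2.
All spellings map to pitch class 2, so they are enharmonically equivalent.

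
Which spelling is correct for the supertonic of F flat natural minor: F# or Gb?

Gb

Each scale degree takes a distinct letter name. Degree 2 of a scale on F must use the letter G.
Gb and F# are enharmonically the same pitch, but only Gb uses the letter G, so it is the correct spelling here.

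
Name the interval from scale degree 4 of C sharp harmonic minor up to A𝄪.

Scale degree 4 of C# harmonic minor is F#.
F# up to A##: letters F→A make it a third; 5 semitones makes it augmented.

augmented third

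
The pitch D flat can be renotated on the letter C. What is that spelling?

Plain C sits 1 semitone below Db, so on the letter C the same pitch needs a sharp: C#.

C#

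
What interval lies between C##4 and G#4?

Counting letters C–D–E–F–G gives a fifth.
C##→G# = 6 semitones, 1 narrower than the perfect fifth (7), so diminished.

diminished fifth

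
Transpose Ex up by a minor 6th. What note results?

C##

E up a major sixth is C#, so the target letter is C.
From E##, a minor sixth is 8 semitones up: C##.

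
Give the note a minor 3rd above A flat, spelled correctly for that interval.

A up a major third is C#, so the target letter is C.
From Ab, a minor third is 3 semitones up: Cb.

Cb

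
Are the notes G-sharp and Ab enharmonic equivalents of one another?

Yes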